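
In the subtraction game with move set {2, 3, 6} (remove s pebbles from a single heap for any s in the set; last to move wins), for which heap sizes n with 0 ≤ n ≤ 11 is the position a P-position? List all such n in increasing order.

Grundy values for subtraction set {2, 3, 6}:
g(0) = mex{} = 0
g(1) = mex{} = 0
g(2) = mex{0} = 1
g(3) = mex{0} = 1
g(4) = mex{0,1} = 2
g(5) = mex{1} = 0
g(6) = mex{0,1,2} = 3
g(7) = mex{0,2} = 1
g(8) = mex{0,1,3} = 2
g(9) = mex{1,3} = 0
g(10) = mex{1,2} = 0
g(11) = mex{0,2} = 1
The P-positions (g = 0) in 0..11 are 0, 1, 5, 9, 10.

0, 1, 5, 9, 10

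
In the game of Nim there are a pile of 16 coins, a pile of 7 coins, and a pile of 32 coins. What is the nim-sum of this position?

55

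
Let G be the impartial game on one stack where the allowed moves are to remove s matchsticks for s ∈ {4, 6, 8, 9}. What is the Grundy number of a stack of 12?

Build the Grundy sequence with g(k) = mex{g(k−s) : s ∈ {4, 6, 8, 9}, s ≤ k}:
k:     0  1  2  3  4  5  6  7  8  9 10 11 12
g(k):  0  0  0  0  1  1  1  1  2  2  2  2  3
So g(12) = 3.

3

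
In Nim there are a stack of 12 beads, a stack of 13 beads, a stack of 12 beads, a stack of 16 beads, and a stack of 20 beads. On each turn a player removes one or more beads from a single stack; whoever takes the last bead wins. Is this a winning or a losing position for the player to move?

Winning position

Write each in binary and XOR column by column:
  01100  (12)
  01101  (13)
  01100  (12)
  10000  (16)
  10100  (20)
  -----
  01001  (9)
The nim-sum is 9 ≠ 0, so this is an N-position: the player to move can win.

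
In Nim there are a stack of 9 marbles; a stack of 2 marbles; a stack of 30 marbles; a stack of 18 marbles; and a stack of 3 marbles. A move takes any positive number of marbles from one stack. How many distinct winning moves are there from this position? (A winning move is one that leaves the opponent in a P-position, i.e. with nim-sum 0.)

1

Compute the nim-sum pairwise:
9 XOR 2 = 11
11 XOR 30 = 21
21 XOR 18 = 7
7 XOR 3 = 4
The overall nim-sum is X = 4. A stack of size p has a winning move iff p XOR X < p (reduce it to p XOR X).
  9: 9 XOR 4 = 13 ≥ 9 — no move.
  2: 2 XOR 4 = 6 ≥ 2 — no move.
  30: 30 XOR 4 = 26 < 30 — winning move (to 26).
  18: 18 XOR 4 = 22 ≥ 18 — no move.
  3: 3 XOR 4 = 7 ≥ 3 — no move.
That gives 1 winning move.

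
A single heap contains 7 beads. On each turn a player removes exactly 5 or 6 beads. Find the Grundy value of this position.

Build the Grundy sequence with g(k) = mex{g(k−s) : s ∈ {5, 6}, s ≤ k}:
g(0) = mex{} = 0
g(1) = mex{} = 0
g(2) = mex{} = 0
g(3) = mex{} = 0
g(4) = mex{} = 0
g(5) = mex{0} = 1
g(6) = mex{0} = 1
g(7) = mex{0} = 1
So g(7) = 1.

1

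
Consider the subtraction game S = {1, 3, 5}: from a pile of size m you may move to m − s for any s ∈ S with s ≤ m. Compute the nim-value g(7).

Compute g(0), g(1), … for moves {1, 3, 5}:
g(0) = mex{} = 0
g(1) = mex{0} = 1
g(2) = mex{1} = 0
g(3) = mex{0} = 1
g(4) = mex{1} = 0
g(5) = mex{0} = 1
g(6) = mex{1} = 0
g(7) = mex{0} = 1
So g(7) = 1.

1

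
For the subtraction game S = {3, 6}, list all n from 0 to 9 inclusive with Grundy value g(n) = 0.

Build the Grundy sequence with g(k) = mex{g(k−s) : s ∈ {3, 6}, s ≤ k}:
g(0) = mex{} = 0
g(1) = mex{} = 0
g(2) = mex{} = 0
g(3) = mex{0} = 1
g(4) = mex{0} = 1
g(5) = mex{0} = 1
g(6) = mex{0,1} = 2
g(7) = mex{0,1} = 2
g(8) = mex{0,1} = 2
g(9) = mex{1,2} = 0
The P-positions (g = 0) in 0..9 are 0, 1, 2, 9.

0, 1, 2, 9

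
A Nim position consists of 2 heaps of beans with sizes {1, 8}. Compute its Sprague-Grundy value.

9

Write each in binary and XOR column by column:
  0001  (1)
  1000  (8)
  ----
  1001  (9)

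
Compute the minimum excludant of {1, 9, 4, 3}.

0 is not in the set, so the mex is 0.

0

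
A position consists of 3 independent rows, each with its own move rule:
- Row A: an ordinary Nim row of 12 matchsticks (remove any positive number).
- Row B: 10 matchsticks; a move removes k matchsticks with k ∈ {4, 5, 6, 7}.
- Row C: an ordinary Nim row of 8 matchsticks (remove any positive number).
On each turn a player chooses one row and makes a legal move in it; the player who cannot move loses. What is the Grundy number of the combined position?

6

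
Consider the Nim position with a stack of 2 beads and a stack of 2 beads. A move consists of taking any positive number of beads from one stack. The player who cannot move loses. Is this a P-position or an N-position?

P-position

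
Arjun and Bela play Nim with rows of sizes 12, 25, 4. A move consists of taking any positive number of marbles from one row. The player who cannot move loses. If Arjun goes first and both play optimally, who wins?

Arjun wins

Nim-sum: 12 ^ 25 ^ 4 = 17.
The nim-sum is 17 ≠ 0, so this is an N-position: the player to move can win; Arjun has a winning move.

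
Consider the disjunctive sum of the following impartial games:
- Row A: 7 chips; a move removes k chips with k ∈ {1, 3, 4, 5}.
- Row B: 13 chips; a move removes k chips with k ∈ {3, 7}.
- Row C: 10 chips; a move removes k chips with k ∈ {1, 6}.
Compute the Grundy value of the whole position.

For row A, compute g(0), g(1), … with moves {1, 3, 4, 5}:
k:     0  1  2  3  4  5  6  7
g(k):  0  1  0  1  2  3  2  3
So g(7) = 3.
Build the Grundy sequence for row B with g(k) = mex{g(k−s) : s ∈ {3, 7}, s ≤ k}:
g(0) = mex{} = 0
g(1) = mex{} = 0
g(2) = mex{} = 0
g(3) = mex{0} = 1
g(4) = mex{0} = 1
g(5) = mex{0} = 1
g(6) = mex{1} = 0
g(7) = mex{0,1} = 2
g(8) = mex{0,1} = 2
g(9) = mex{0} = 1
g(10) = mex{1,2} = 0
g(11) = mex{1,2} = 0
g(12) = mex{1} = 0
g(13) = mex{0} = 1
So g(13) = 1.
Grundy values for row C (subtraction set {1, 6}):
g(0) = mex{} = 0
g(1) = mex{0} = 1
g(2) = mex{1} = 0
g(3) = mex{0} = 1
g(4) = mex{1} = 0
g(5) = mex{0} = 1
g(6) = mex{0,1} = 2
g(7) = mex{1,2} = 0
g(8) = mex{0} = 1
g(9) = mex{1} = 0
g(10) = mex{0} = 1
So g(10) = 1.
The value of a disjunctive sum is the nim-sum of the parts.
Combined value = 3 ⊕ 1 ⊕ 1 = 3.

3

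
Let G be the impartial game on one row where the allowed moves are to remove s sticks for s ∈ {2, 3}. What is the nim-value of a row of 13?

1

Compute g(0), g(1), … for moves {2, 3}:
k:     0  1  2  3  4  5  6  7  8  9 10 11 12 13
g(k):  0  0  1  1  2  0  0  1  1  2  0  0  1  1
So g(13) = 1.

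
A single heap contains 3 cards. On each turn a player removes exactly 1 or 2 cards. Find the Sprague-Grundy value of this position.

Build the Grundy sequence with g(k) = mex{g(k−s) : s ∈ {1, 2}, s ≤ k}:
g(0) = mex{} = 0
g(1) = mex{0} = 1
g(2) = mex{0,1} = 2
g(3) = mex{1,2} = 0
So g(3) = 0.

0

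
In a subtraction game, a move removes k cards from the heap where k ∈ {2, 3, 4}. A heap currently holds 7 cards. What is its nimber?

Compute g(0), g(1), … for moves {2, 3, 4}:
k:     0  1  2  3  4  5  6  7
g(k):  0  0  1  1  2  2  0  0
So g(7) = 0.

0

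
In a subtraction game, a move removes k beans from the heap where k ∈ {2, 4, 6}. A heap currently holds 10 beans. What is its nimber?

Compute g(0), g(1), … for moves {2, 4, 6}:
k:     0  1  2  3  4  5  6  7  8  9 10
g(k):  0  0  1  1  2  2  3  3  0  0  1
So g(10) = 1.

1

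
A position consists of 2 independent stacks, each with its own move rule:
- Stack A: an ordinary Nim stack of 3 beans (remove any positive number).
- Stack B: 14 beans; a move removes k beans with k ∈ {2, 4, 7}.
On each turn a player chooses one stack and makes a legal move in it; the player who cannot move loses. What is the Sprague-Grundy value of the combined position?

2

Stack A is a plain Nim stack of size 3, so its Grundy value is 3.
Build the Grundy sequence for stack B with g(k) = mex{g(k−s) : s ∈ {2, 4, 7}, s ≤ k}:
k:     0  1  2  3  4  5  6  7  8  9 10 11 12 13 14
g(k):  0  0  1  1  2  2  0  3  1  0  2  1  0  2  1
So g(14) = 1.
The value of a disjunctive sum is the nim-sum of the parts.
Combined value = 3 ⊕ 1 = 2.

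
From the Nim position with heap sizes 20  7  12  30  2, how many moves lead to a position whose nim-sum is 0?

3

Compute the nim-sum pairwise:
20 ⊕ 7 = 19
19 ⊕ 12 = 31
31 ⊕ 30 = 1
1 ⊕ 2 = 3
The overall nim-sum is X = 3. A heap of size p has a winning move iff p XOR X < p (reduce it to p XOR X).
  20: 20 XOR 3 = 23 ≥ 20 — no move.
  7: 7 XOR 3 = 4 < 7 — winning move (to 4).
  12: 12 XOR 3 = 15 ≥ 12 — no move.
  30: 30 XOR 3 = 29 < 30 — winning move (to 29).
  2: 2 XOR 3 = 1 < 2 — winning move (to 1).
That gives 3 winning moves.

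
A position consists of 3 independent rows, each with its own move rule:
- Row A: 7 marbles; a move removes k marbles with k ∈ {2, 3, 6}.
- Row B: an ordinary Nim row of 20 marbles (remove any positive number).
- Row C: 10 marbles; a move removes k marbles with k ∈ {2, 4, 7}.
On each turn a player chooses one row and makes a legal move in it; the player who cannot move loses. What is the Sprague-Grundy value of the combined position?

23

Grundy values for row A (subtraction set {2, 3, 6}):
g(0) = mex{} = 0
g(1) = mex{} = 0
g(2) = mex{0} = 1
g(3) = mex{0} = 1
g(4) = mex{0,1} = 2
g(5) = mex{1} = 0
g(6) = mex{0,1,2} = 3
g(7) = mex{0,2} = 1
So g(7) = 1.
Row B is a plain Nim row of size 20, so its Grundy value is 20.
For row C, compute g(0), g(1), … with moves {2, 4, 7}:
g(0) = mex{} = 0
g(1) = mex{} = 0
g(2) = mex{0} = 1
g(3) = mex{0} = 1
g(4) = mex{0,1} = 2
g(5) = mex{0,1} = 2
g(6) = mex{1,2} = 0
g(7) = mex{0,1,2} = 3
g(8) = mex{0,2} = 1
g(9) = mex{1,2,3} = 0
g(10) = mex{0,1} = 2
So g(10) = 2.
By the Sprague-Grundy theorem, the Grundy value of a sum of independent games is the XOR of the component values.
Combined value = 1 XOR 20 XOR 2 = 23.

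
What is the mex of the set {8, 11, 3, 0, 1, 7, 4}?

2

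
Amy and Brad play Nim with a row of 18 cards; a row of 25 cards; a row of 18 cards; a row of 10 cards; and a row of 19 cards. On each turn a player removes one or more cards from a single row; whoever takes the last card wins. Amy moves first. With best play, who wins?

Compute the nim-sum pairwise:
18 ^ 25 = 11
11 ^ 18 = 25
25 ^ 10 = 19
19 ^ 19 = 0
The nim-sum is 0, so this is a P-position: the player to move is in a losing position under optimal play; Amy is about to move from it and so loses — Brad wins.

Brad wins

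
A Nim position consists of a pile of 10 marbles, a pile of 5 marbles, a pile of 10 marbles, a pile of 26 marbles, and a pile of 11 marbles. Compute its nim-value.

20

Nim-sum: 10 ^ 5 ^ 10 ^ 26 ^ 11 = 20.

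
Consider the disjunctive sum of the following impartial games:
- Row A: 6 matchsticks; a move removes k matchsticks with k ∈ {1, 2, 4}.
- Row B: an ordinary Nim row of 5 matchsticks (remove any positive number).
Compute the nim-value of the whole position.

Grundy values for row A (subtraction set {1, 2, 4}):
k:     0  1  2  3  4  5  6
g(k):  0  1  2  0  1  2  0
So g(6) = 0.
Row B is a plain Nim row of size 5, so its Grundy value is 5.
By the Sprague-Grundy theorem, the Grundy value of a sum of independent games is the XOR of the component values.
Combined value = 0 XOR 5 = 5.

5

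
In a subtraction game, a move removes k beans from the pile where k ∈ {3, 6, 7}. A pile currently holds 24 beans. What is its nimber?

1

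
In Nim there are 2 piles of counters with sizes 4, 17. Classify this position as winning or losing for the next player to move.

Winning position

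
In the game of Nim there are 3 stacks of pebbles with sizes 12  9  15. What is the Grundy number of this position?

Compute the nim-sum pairwise:
12 XOR 9 = 5
5 XOR 15 = 10

10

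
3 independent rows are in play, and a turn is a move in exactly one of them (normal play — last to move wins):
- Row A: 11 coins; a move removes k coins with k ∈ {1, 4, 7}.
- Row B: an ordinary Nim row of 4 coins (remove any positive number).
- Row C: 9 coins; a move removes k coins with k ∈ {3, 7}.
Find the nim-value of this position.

4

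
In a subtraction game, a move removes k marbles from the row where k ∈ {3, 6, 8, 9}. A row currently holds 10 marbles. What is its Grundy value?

3

Grundy values for subtraction set {3, 6, 8, 9}:
k:     0  1  2  3  4  5  6  7  8  9 10
g(k):  0  0  0  1  1  1  2  2  2  3  3
So g(10) = 3.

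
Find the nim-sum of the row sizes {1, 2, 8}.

11

In binary:
  0001  (1)
  0010  (2)
  1000  (8)
  ----
  1011  (11)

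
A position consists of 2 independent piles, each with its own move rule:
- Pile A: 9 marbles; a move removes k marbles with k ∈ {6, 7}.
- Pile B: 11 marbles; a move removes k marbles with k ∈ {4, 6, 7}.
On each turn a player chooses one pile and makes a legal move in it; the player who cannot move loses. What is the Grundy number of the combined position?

1

Build the Grundy sequence for pile A with g(k) = mex{g(k−s) : s ∈ {6, 7}, s ≤ k}:
k:     0  1  2  3  4  5  6  7  8  9
g(k):  0  0  0  0  0  0  1  1  1  1
So g(9) = 1.
Grundy values for pile B (subtraction set {4, 6, 7}):
g(0) = mex{} = 0
g(1) = mex{} = 0
g(2) = mex{} = 0
g(3) = mex{} = 0
g(4) = mex{0} = 1
g(5) = mex{0} = 1
g(6) = mex{0} = 1
g(7) = mex{0} = 1
g(8) = mex{0,1} = 2
g(9) = mex{0,1} = 2
g(10) = mex{0,1} = 2
g(11) = mex{1} = 0
So g(11) = 0.
By the Sprague-Grundy theorem, the Grundy value of a sum of independent games is the XOR of the component values.
Combined value = 1 ⊕ 0 = 1.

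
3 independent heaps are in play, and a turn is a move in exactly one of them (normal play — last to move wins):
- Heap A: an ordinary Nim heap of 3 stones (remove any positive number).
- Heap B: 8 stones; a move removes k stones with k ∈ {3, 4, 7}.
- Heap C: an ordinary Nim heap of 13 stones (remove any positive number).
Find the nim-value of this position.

Heap A is a plain Nim heap of size 3, so its Grundy value is 3.
Build the Grundy sequence for heap B with g(k) = mex{g(k−s) : s ∈ {3, 4, 7}, s ≤ k}:
k:     0  1  2  3  4  5  6  7  8
g(k):  0  0  0  1  1  1  2  2  2
So g(8) = 2.
Heap C is a plain Nim heap of size 13, so its Grundy value is 13.
By the Sprague-Grundy theorem, the Grundy value of a sum of independent games is the XOR of the component values.
Combined value = 3 ⊕ 2 ⊕ 13 = 12.

12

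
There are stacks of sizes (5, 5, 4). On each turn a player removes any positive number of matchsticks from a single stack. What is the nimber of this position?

4

Nim-sum: 5 ^ 5 ^ 4 = 4.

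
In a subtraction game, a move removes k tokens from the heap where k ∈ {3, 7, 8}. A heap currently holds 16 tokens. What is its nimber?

0

Grundy values for subtraction set {3, 7, 8}:
k:     0  1  2  3  4  5  6  7  8  9 10 11 12 13 14 15 16
g(k):  0  0  0  1  1  1  0  2  2  1  3  0  0  2  1  1  0
So g(16) = 0.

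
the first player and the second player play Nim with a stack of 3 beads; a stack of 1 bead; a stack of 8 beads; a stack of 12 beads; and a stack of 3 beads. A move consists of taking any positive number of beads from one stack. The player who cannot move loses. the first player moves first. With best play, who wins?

the first player wins

Nim-sum: 3 XOR 1 XOR 8 XOR 12 XOR 3 = 5.
The nim-sum is 5 ≠ 0, so this is an N-position: the player to move can win; the first player has a winning move.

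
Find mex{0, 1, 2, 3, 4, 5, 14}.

The values 0, 1, 2, 3, 4, 5 are all present; 6 is the first non-negative integer missing from the set.

6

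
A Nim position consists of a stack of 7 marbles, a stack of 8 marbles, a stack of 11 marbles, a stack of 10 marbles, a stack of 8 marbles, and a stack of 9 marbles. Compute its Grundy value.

15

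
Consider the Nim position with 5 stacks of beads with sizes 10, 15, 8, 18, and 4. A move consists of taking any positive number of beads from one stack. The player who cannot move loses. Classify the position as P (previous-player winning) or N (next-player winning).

N-position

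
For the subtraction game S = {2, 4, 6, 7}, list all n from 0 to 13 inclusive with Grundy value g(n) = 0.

0, 1, 9, 10

Build the Grundy sequence with g(k) = mex{g(k−s) : s ∈ {2, 4, 6, 7}, s ≤ k}:
k:     0  1  2  3  4  5  6  7  8  9 10 11 12 13
g(k):  0  0  1  1  2  2  3  3  4  0  0  1  1  2
The P-positions (g = 0) in 0..13 are 0, 1, 9, 10.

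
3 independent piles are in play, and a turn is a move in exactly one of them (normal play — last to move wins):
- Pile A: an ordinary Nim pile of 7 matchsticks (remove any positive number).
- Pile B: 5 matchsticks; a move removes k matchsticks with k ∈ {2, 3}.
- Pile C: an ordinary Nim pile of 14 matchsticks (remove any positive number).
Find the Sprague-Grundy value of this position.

9

Pile A is a plain Nim pile of size 7, so its Grundy value is 7.
Build the Grundy sequence for pile B with g(k) = mex{g(k−s) : s ∈ {2, 3}, s ≤ k}:
k:     0  1  2  3  4  5
g(k):  0  0  1  1  2  0
So g(5) = 0.
Pile C is a plain Nim pile of size 14, so its Grundy value is 14.
The value of a disjunctive sum is the nim-sum of the parts.
Combined value = 7 ⊕ 0 ⊕ 14 = 9.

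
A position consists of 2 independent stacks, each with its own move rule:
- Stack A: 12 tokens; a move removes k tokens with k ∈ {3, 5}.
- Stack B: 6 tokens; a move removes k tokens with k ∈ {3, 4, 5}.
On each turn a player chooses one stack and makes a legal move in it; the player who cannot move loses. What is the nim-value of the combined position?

3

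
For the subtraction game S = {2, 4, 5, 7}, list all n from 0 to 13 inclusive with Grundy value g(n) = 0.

0, 1, 9, 10

Build the Grundy sequence with g(k) = mex{g(k−s) : s ∈ {2, 4, 5, 7}, s ≤ k}:
g(0) = mex{} = 0
g(1) = mex{} = 0
g(2) = mex{0} = 1
g(3) = mex{0} = 1
g(4) = mex{0,1} = 2
g(5) = mex{0,1} = 2
g(6) = mex{0,1,2} = 3
g(7) = mex{0,1,2} = 3
g(8) = mex{0,1,2,3} = 4
g(9) = mex{1,2,3} = 0
g(10) = mex{1,2,3,4} = 0
g(11) = mex{0,2,3} = 1
g(12) = mex{0,2,3,4} = 1
g(13) = mex{0,1,3,4} = 2
The P-positions (g = 0) in 0..13 are 0, 1, 9, 10.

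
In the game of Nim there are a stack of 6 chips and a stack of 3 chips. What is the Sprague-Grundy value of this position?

Nim-sum: 6 ⊕ 3 = 5.

5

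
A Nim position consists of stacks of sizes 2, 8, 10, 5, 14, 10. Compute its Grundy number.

1

Nim-sum: 2 ⊕ 8 ⊕ 10 ⊕ 5 ⊕ 14 ⊕ 10 = 1.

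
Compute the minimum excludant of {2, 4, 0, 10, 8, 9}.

1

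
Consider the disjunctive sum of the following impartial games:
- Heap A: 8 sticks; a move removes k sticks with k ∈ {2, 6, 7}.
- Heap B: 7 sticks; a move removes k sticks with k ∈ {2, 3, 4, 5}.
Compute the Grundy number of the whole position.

2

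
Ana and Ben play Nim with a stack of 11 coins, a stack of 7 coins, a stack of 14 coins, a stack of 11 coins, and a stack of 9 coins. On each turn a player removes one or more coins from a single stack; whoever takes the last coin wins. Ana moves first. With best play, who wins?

Ben wins

Nim-sum: 11 XOR 7 XOR 14 XOR 11 XOR 9 = 0.
The nim-sum is 0, so this is a P-position: the player to move is in a losing position under optimal play; Ana is about to move from it and so loses — Ben wins.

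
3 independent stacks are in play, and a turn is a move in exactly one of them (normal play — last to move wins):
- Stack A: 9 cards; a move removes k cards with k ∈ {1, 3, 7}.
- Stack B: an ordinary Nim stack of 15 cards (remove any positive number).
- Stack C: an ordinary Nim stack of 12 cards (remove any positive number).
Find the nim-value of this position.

2

Grundy values for stack A (subtraction set {1, 3, 7}):
g(0) = mex{} = 0
g(1) = mex{0} = 1
g(2) = mex{1} = 0
g(3) = mex{0} = 1
g(4) = mex{1} = 0
g(5) = mex{0} = 1
g(6) = mex{1} = 0
g(7) = mex{0} = 1
g(8) = mex{1} = 0
g(9) = mex{0} = 1
So g(9) = 1.
Stack B is a plain Nim stack of size 15, so its Grundy value is 15.
Stack C is a plain Nim stack of size 12, so its Grundy value is 12.
The value of a disjunctive sum is the nim-sum of the parts.
Combined value = 1 ⊕ 15 ⊕ 12 = 2.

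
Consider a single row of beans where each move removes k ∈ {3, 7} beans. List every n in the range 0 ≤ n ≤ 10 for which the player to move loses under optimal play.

0, 1, 2, 6, 10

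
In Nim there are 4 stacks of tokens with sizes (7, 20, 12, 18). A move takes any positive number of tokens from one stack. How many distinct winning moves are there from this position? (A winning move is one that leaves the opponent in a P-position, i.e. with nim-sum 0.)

1

Nim-sum: 7 ^ 20 ^ 12 ^ 18 = 13.
The overall nim-sum is X = 13. A stack of size p has a winning move iff p XOR X < p (reduce it to p XOR X).
  7: 7 XOR 13 = 10 ≥ 7 — no move.
  20: 20 XOR 13 = 25 ≥ 20 — no move.
  12: 12 XOR 13 = 1 < 12 — winning move (to 1).
  18: 18 XOR 13 = 31 ≥ 18 — no move.
That gives 1 winning move.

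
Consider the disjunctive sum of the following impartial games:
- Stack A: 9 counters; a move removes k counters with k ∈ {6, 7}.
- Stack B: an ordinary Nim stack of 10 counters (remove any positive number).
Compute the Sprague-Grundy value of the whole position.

For stack A, compute g(0), g(1), … with moves {6, 7}:
k:     0  1  2  3  4  5  6  7  8  9
g(k):  0  0  0  0  0  0  1  1  1  1
So g(9) = 1.
Stack B is a plain Nim stack of size 10, so its Grundy value is 10.
By the Sprague-Grundy theorem, the Grundy value of a sum of independent games is the XOR of the component values.
Combined value = 1 ⊕ 10 = 11.

11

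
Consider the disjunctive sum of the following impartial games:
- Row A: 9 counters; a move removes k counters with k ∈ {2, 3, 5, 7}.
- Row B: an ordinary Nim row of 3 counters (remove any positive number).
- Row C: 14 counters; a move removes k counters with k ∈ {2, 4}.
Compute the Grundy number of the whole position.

2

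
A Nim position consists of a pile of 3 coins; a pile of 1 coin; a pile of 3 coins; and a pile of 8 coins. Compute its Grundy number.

9

Compute the nim-sum pairwise:
3 ^ 1 = 2
2 ^ 3 = 1
1 ^ 8 = 9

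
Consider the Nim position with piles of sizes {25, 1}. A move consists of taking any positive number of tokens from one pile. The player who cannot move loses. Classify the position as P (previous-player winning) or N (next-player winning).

Write each in binary and XOR column by column:
  11001  (25)
  00001  (1)
  -----
  11000  (24)
The nim-sum is 24 ≠ 0, so this is an N-position: the player to move can win.

N-position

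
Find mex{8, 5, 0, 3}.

0 is in the set but 1 is not, so the mex is 1.

1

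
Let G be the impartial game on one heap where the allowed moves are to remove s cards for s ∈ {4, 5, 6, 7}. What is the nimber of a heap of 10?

Grundy values for subtraction set {4, 5, 6, 7}:
k:     0  1  2  3  4  5  6  7  8  9 10
g(k):  0  0  0  0  1  1  1  1  2  2  2
So g(10) = 2.

2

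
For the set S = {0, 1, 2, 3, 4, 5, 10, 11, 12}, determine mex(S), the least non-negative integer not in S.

6

The values 0, 1, 2, 3, 4, 5 are all present; 6 is the first non-negative integer missing from the set.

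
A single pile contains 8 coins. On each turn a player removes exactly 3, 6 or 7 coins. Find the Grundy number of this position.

Build the Grundy sequence with g(k) = mex{g(k−s) : s ∈ {3, 6, 7}, s ≤ k}:
k:     0  1  2  3  4  5  6  7  8
g(k):  0  0  0  1  1  1  2  2  2
So g(8) = 2.

2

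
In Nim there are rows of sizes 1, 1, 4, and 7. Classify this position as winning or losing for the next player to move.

Nim-sum: 1 ⊕ 1 ⊕ 4 ⊕ 7 = 3.
The nim-sum is 3 ≠ 0, so this is an N-position: the player to move can win.

Winning position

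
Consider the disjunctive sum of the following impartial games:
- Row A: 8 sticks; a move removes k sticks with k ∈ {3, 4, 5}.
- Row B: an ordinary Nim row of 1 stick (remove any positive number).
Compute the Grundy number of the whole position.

Build the Grundy sequence for row A with g(k) = mex{g(k−s) : s ∈ {3, 4, 5}, s ≤ k}:
g(0) = mex{} = 0
g(1) = mex{} = 0
g(2) = mex{} = 0
g(3) = mex{0} = 1
g(4) = mex{0} = 1
g(5) = mex{0} = 1
g(6) = mex{0,1} = 2
g(7) = mex{0,1} = 2
g(8) = mex{1} = 0
So g(8) = 0.
Row B is a plain Nim row of size 1, so its Grundy value is 1.
The value of a disjunctive sum is the nim-sum of the parts.
Combined value = 0 XOR 1 = 1.

1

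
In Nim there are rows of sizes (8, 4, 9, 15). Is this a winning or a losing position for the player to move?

Winning position

Nim-sum: 8 ⊕ 4 ⊕ 9 ⊕ 15 = 10.
The nim-sum is 10 ≠ 0, so this is an N-position: the player to move can win.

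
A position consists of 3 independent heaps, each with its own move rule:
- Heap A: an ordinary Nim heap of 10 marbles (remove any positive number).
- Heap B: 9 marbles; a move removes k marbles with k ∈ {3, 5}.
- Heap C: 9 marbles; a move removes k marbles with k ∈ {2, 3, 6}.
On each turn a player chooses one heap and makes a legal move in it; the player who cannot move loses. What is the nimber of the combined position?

10

Heap A is a plain Nim heap of size 10, so its Grundy value is 10.
Grundy values for heap B (subtraction set {3, 5}):
g(0) = mex{} = 0
g(1) = mex{} = 0
g(2) = mex{} = 0
g(3) = mex{0} = 1
g(4) = mex{0} = 1
g(5) = mex{0} = 1
g(6) = mex{0,1} = 2
g(7) = mex{0,1} = 2
g(8) = mex{1} = 0
g(9) = mex{1,2} = 0
So g(9) = 0.
Build the Grundy sequence for heap C with g(k) = mex{g(k−s) : s ∈ {2, 3, 6}, s ≤ k}:
g(0) = mex{} = 0
g(1) = mex{} = 0
g(2) = mex{0} = 1
g(3) = mex{0} = 1
g(4) = mex{0,1} = 2
g(5) = mex{1} = 0
g(6) = mex{0,1,2} = 3
g(7) = mex{0,2} = 1
g(8) = mex{0,1,3} = 2
g(9) = mex{1,3} = 0
So g(9) = 0.
By the Sprague-Grundy theorem, the Grundy value of a sum of independent games is the XOR of the component values.
Combined value = 10 XOR 0 XOR 0 = 10.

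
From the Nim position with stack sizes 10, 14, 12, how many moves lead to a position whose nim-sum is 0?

3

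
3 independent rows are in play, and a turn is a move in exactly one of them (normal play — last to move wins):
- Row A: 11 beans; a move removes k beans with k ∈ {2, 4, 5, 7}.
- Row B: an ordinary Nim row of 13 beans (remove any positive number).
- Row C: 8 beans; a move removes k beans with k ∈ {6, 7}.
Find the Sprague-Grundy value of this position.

Grundy values for row A (subtraction set {2, 4, 5, 7}):
k:     0  1  2  3  4  5  6  7  8  9 10 11
g(k):  0  0  1  1  2  2  3  3  4  0  0  1
So g(11) = 1.
Row B is a plain Nim row of size 13, so its Grundy value is 13.
Grundy values for row C (subtraction set {6, 7}):
g(0) = mex{} = 0
g(1) = mex{} = 0
g(2) = mex{} = 0
g(3) = mex{} = 0
g(4) = mex{} = 0
g(5) = mex{} = 0
g(6) = mex{0} = 1
g(7) = mex{0} = 1
g(8) = mex{0} = 1
So g(8) = 1.
By the Sprague-Grundy theorem, the Grundy value of a sum of independent games is the XOR of the component values.
Combined value = 1 ⊕ 13 ⊕ 1 = 13.

13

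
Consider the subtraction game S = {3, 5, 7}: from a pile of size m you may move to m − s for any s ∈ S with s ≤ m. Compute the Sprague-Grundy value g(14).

1

Compute g(0), g(1), … for moves {3, 5, 7}:
k:     0  1  2  3  4  5  6  7  8  9 10 11 12 13 14
g(k):  0  0  0  1  1  1  2  2  2  3  0  0  0  1  1
So g(14) = 1.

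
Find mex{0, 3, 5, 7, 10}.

1

0 is in the set but 1 is not, so the mex is 1.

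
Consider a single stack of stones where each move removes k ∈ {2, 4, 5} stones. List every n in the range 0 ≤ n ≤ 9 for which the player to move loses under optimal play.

0, 1, 7, 8

Build the Grundy sequence with g(k) = mex{g(k−s) : s ∈ {2, 4, 5}, s ≤ k}:
k:     0  1  2  3  4  5  6  7  8  9
g(k):  0  0  1  1  2  2  3  0  0  1
The P-positions (g = 0) in 0..9 are 0, 1, 7, 8.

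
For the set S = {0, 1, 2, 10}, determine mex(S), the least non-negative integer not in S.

3

The values 0, 1, 2 are all present; 3 is the first non-negative integer missing from the set.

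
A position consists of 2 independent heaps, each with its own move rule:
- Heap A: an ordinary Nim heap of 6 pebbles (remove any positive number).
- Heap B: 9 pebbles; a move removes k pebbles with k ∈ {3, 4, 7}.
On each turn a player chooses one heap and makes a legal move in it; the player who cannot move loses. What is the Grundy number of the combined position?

Heap A is a plain Nim heap of size 6, so its Grundy value is 6.
Build the Grundy sequence for heap B with g(k) = mex{g(k−s) : s ∈ {3, 4, 7}, s ≤ k}:
k:     0  1  2  3  4  5  6  7  8  9
g(k):  0  0  0  1  1  1  2  2  2  3
So g(9) = 3.
By the Sprague-Grundy theorem, the Grundy value of a sum of independent games is the XOR of the component values.
Combined value = 6 XOR 3 = 5.

5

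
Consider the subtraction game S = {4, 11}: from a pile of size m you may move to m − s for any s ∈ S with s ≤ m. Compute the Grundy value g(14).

1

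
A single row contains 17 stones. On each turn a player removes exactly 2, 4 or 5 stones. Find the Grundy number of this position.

1

Grundy values for subtraction set {2, 4, 5}:
k:     0  1  2  3  4  5  6  7  8  9 10 11 12 13 14 15 16 17
g(k):  0  0  1  1  2  2  3  0  0  1  1  2  2  3  0  0  1  1
So g(17) = 1.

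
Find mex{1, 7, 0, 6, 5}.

2

The values 0, 1 are all present; 2 is the first non-negative integer missing from the set.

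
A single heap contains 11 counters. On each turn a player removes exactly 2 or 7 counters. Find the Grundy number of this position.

Compute g(0), g(1), … for moves {2, 7}:
k:     0  1  2  3  4  5  6  7  8  9 10 11
g(k):  0  0  1  1  0  0  1  1  2  0  0  1
So g(11) = 1.

1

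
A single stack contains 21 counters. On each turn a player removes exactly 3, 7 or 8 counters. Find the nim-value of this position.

Grundy values for subtraction set {3, 7, 8}:
k:     0  1  2  3  4  5  6  7  8  9 10 11 12 13 14 15 16 17 18 19 20 21
g(k):  0  0  0  1  1  1  0  2  2  1  3  0  0  2  1  1  0  0  2  1  1  0
So g(21) = 0.

0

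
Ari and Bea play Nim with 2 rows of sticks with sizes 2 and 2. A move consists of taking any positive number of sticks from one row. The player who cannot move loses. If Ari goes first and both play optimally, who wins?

Bea wins

Compute the nim-sum pairwise:
2 XOR 2 = 0
The nim-sum is 0, so this is a P-position: the player to move is in a losing position under optimal play; Ari is about to move from it and so loses — Bea wins.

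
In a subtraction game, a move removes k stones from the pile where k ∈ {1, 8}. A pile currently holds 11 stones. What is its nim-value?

0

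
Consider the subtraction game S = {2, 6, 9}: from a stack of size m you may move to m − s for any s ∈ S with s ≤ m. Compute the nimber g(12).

0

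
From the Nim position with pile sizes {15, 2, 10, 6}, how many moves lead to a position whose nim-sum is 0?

Nim-sum: 15 XOR 2 XOR 10 XOR 6 = 1.
The overall nim-sum is X = 1. A pile of size p has a winning move iff p XOR X < p (reduce it to p XOR X).
  15: 15 XOR 1 = 14 < 15 — winning move (to 14).
  2: 2 XOR 1 = 3 ≥ 2 — no move.
  10: 10 XOR 1 = 11 ≥ 10 — no move.
  6: 6 XOR 1 = 7 ≥ 6 — no move.
That gives 1 winning move.

1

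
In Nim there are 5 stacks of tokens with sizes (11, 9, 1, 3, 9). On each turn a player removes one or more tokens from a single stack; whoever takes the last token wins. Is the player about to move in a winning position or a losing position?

Winning position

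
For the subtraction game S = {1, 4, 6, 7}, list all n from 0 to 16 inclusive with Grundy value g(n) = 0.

Compute g(0), g(1), … for moves {1, 4, 6, 7}:
k:     0  1  2  3  4  5  6  7  8  9 10 11 12 13 14 15 16
g(k):  0  1  0  1  2  0  1  2  3  2  0  1  2  0  1  0  1
The P-positions (g = 0) in 0..16 are 0, 2, 5, 10, 13, 15.

0, 2, 5, 10, 13, 15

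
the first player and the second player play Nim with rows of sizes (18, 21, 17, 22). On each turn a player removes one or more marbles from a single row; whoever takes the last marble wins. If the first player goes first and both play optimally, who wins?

Bitwise XOR of the heap sizes:
  10010  (18)
  10101  (21)
  10001  (17)
  10110  (22)
  -----
  00000  (0)
The nim-sum is 0, so this is a P-position: the player to move is in a losing position under optimal play; the first player is about to move from it and so loses — the second player wins.

the second player wins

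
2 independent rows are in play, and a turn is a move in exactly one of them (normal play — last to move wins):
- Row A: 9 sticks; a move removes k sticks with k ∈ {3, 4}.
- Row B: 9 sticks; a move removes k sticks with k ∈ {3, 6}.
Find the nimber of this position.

For row A, compute g(0), g(1), … with moves {3, 4}:
k:     0  1  2  3  4  5  6  7  8  9
g(k):  0  0  0  1  1  1  2  0  0  0
So g(9) = 0.
Grundy values for row B (subtraction set {3, 6}):
k:     0  1  2  3  4  5  6  7  8  9
g(k):  0  0  0  1  1  1  2  2  2  0
So g(9) = 0.
By the Sprague-Grundy theorem, the Grundy value of a sum of independent games is the XOR of the component values.
Combined value = 0 ⊕ 0 = 0.

0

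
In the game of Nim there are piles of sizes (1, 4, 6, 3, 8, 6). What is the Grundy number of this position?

14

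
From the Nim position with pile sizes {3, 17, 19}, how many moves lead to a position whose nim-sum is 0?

3

Compute the nim-sum pairwise:
3 XOR 17 = 18
18 XOR 19 = 1
The overall nim-sum is X = 1. A pile of size p has a winning move iff p XOR X < p (reduce it to p XOR X).
  3: 3 XOR 1 = 2 < 3 — winning move (to 2).
  17: 17 XOR 1 = 16 < 17 — winning move (to 16).
  19: 19 XOR 1 = 18 < 19 — winning move (to 18).
That gives 3 winning moves.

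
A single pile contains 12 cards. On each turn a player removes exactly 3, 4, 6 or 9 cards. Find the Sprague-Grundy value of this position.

0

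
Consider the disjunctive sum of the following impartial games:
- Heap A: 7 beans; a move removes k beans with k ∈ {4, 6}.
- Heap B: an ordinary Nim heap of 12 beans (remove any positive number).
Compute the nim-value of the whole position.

Build the Grundy sequence for heap A with g(k) = mex{g(k−s) : s ∈ {4, 6}, s ≤ k}:
g(0) = mex{} = 0
g(1) = mex{} = 0
g(2) = mex{} = 0
g(3) = mex{} = 0
g(4) = mex{0} = 1
g(5) = mex{0} = 1
g(6) = mex{0} = 1
g(7) = mex{0} = 1
So g(7) = 1.
Heap B is a plain Nim heap of size 12, so its Grundy value is 12.
The value of a disjunctive sum is the nim-sum of the parts.
Combined value = 1 ⊕ 12 = 13.

13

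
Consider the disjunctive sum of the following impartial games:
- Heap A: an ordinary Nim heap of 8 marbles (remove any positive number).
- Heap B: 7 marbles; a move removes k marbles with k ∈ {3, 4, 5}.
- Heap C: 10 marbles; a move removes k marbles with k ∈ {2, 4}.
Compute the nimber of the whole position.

8

Heap A is a plain Nim heap of size 8, so its Grundy value is 8.
For heap B, compute g(0), g(1), … with moves {3, 4, 5}:
g(0) = mex{} = 0
g(1) = mex{} = 0
g(2) = mex{} = 0
g(3) = mex{0} = 1
g(4) = mex{0} = 1
g(5) = mex{0} = 1
g(6) = mex{0,1} = 2
g(7) = mex{0,1} = 2
So g(7) = 2.
Grundy values for heap C (subtraction set {2, 4}):
g(0) = mex{} = 0
g(1) = mex{} = 0
g(2) = mex{0} = 1
g(3) = mex{0} = 1
g(4) = mex{0,1} = 2
g(5) = mex{0,1} = 2
g(6) = mex{1,2} = 0
g(7) = mex{1,2} = 0
g(8) = mex{0,2} = 1
g(9) = mex{0,2} = 1
g(10) = mex{0,1} = 2
So g(10) = 2.
The value of a disjunctive sum is the nim-sum of the parts.
Combined value = 8 ⊕ 2 ⊕ 2 = 8.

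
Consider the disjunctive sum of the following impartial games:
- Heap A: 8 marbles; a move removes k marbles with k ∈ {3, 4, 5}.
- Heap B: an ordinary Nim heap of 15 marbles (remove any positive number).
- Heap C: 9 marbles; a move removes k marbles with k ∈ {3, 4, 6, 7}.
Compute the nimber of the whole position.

For heap A, compute g(0), g(1), … with moves {3, 4, 5}:
k:     0  1  2  3  4  5  6  7  8
g(k):  0  0  0  1  1  1  2  2  0
So g(8) = 0.
Heap B is a plain Nim heap of size 15, so its Grundy value is 15.
Grundy values for heap C (subtraction set {3, 4, 6, 7}):
k:     0  1  2  3  4  5  6  7  8  9
g(k):  0  0  0  1  1  1  2  2  2  3
So g(9) = 3.
The value of a disjunctive sum is the nim-sum of the parts.
Combined value = 0 XOR 15 XOR 3 = 12.

12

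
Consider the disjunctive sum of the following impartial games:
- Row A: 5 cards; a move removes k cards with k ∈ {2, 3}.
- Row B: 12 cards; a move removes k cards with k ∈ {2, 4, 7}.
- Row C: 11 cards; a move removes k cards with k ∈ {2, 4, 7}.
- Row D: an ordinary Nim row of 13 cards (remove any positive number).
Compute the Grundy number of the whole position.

12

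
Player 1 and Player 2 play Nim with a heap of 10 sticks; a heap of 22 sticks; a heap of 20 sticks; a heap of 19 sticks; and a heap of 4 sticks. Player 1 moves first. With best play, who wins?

Nim-sum: 10 ^ 22 ^ 20 ^ 19 ^ 4 = 31.
The nim-sum is 31 ≠ 0, so this is an N-position: the player to move can win; Player 1 has a winning move.

Player 1 wins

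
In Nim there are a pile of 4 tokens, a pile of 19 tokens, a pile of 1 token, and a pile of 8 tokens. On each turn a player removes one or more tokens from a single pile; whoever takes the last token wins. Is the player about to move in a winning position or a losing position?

Winning position

Write each in binary and XOR column by column:
  00100  (4)
  10011  (19)
  00001  (1)
  01000  (8)
  -----
  11110  (30)
The nim-sum is 30 ≠ 0, so this is an N-position: the player to move can win.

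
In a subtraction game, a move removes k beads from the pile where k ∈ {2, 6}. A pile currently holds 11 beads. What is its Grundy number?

Build the Grundy sequence with g(k) = mex{g(k−s) : s ∈ {2, 6}, s ≤ k}:
g(0) = mex{} = 0
g(1) = mex{} = 0
g(2) = mex{0} = 1
g(3) = mex{0} = 1
g(4) = mex{1} = 0
g(5) = mex{1} = 0
g(6) = mex{0} = 1
g(7) = mex{0} = 1
g(8) = mex{1} = 0
g(9) = mex{1} = 0
g(10) = mex{0} = 1
g(11) = mex{0} = 1
So g(11) = 1.

1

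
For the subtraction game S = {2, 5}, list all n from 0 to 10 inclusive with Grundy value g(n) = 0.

Grundy values for subtraction set {2, 5}:
g(0) = mex{} = 0
g(1) = mex{} = 0
g(2) = mex{0} = 1
g(3) = mex{0} = 1
g(4) = mex{1} = 0
g(5) = mex{0,1} = 2
g(6) = mex{0} = 1
g(7) = mex{1,2} = 0
g(8) = mex{1} = 0
g(9) = mex{0} = 1
g(10) = mex{0,2} = 1
The P-positions (g = 0) in 0..10 are 0, 1, 4, 7, 8.

0, 1, 4, 7, 8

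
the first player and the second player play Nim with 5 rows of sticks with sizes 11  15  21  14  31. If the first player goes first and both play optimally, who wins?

the second player wins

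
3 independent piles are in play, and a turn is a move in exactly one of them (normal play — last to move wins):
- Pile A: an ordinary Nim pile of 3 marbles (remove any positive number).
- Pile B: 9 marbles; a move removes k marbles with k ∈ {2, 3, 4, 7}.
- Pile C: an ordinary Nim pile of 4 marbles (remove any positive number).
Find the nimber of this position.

Pile A is a plain Nim pile of size 3, so its Grundy value is 3.
Build the Grundy sequence for pile B with g(k) = mex{g(k−s) : s ∈ {2, 3, 4, 7}, s ≤ k}:
g(0) = mex{} = 0
g(1) = mex{} = 0
g(2) = mex{0} = 1
g(3) = mex{0} = 1
g(4) = mex{0,1} = 2
g(5) = mex{0,1} = 2
g(6) = mex{1,2} = 0
g(7) = mex{0,1,2} = 3
g(8) = mex{0,2} = 1
g(9) = mex{0,1,2,3} = 4
So g(9) = 4.
Pile C is a plain Nim pile of size 4, so its Grundy value is 4.
The value of a disjunctive sum is the nim-sum of the parts.
Combined value = 3 ⊕ 4 ⊕ 4 = 3.

3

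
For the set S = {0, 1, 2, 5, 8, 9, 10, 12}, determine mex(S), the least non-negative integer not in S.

3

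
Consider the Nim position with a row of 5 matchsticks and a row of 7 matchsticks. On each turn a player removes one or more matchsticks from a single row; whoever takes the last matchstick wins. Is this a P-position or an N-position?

Nim-sum: 5 ^ 7 = 2.
The nim-sum is 2 ≠ 0, so this is an N-position: the player to move can win.

N-position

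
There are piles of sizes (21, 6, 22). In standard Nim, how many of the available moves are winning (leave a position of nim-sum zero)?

3

Compute the nim-sum pairwise:
21 XOR 6 = 19
19 XOR 22 = 5
The overall nim-sum is X = 5. A pile of size p has a winning move iff p XOR X < p (reduce it to p XOR X).
  21: 21 XOR 5 = 16 < 21 — winning move (to 16).
  6: 6 XOR 5 = 3 < 6 — winning move (to 3).
  22: 22 XOR 5 = 19 < 22 — winning move (to 19).
That gives 3 winning moves.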